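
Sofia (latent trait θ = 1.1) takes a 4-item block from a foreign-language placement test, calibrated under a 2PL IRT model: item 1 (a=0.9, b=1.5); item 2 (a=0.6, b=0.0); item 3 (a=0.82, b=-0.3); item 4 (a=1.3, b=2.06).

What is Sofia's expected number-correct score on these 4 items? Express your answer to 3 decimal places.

P(θ) = 1 / (1 + exp(−a(θ − b)))
P_1 = 1/(1+e^{0.3600}) = 0.4110
P_2 = 1/(1+e^{-0.6600}) = 0.6593
P_3 = 1/(1+e^{-1.1480}) = 0.7591
P_4 = 1/(1+e^{1.2480}) = 0.2230
E[score] = 0.4110 + 0.6593 + 0.7591 + 0.2230 = 2.0524

2.052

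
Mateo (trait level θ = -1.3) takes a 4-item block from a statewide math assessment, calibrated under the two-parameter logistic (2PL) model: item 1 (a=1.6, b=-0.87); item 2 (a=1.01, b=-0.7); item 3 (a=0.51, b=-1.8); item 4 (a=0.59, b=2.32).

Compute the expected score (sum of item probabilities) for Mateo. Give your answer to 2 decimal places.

P(θ) = 1 / (1 + exp(−a(θ − b)))
P_1 = 1/(1+e^{0.6880}) = 0.3345
P_2 = 1/(1+e^{0.6060}) = 0.3530
P_3 = 1/(1+e^{-0.2550}) = 0.5634
P_4 = 1/(1+e^{2.1358}) = 0.1057
E[score] = 0.3345 + 0.3530 + 0.5634 + 0.1057 = 1.3565

1.36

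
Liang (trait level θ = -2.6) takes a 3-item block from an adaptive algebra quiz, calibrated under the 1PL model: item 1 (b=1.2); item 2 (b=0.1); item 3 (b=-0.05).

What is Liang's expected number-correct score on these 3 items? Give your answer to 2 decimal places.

0.16

P(θ) = 1 / (1 + exp(−(θ − b)))
P_1 = 1/(1+e^{3.8000}) = 0.0219
P_2 = 1/(1+e^{2.7000}) = 0.0630
P_3 = 1/(1+e^{2.5500}) = 0.0724
E[score] = 0.0219 + 0.0630 + 0.0724 = 0.1573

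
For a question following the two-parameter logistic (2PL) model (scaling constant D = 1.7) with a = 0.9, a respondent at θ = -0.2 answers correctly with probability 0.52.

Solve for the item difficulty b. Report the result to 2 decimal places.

P(θ) = 1 / (1 + exp(−D·a(θ − b)))
logit(0.52) = ln(0.52/0.48) = 0.0800
b = θ − logit/(1.7·a) = -0.2 − 0.0800/1.5300 = -0.2523

-0.25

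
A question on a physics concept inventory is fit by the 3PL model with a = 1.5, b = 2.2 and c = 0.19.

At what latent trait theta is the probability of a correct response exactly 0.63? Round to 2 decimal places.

2.32

P(theta) = c + (1 − c) · 1 / (1 + exp(−a(theta − b)))
Remove guessing floor: (0.63 − 0.19)/(1 − 0.19) = 0.5432
logit = ln(0.5432/0.4568) = 0.1733
theta = b + logit/(a) = 2.2 + 0.1733/1.5000 = 2.3155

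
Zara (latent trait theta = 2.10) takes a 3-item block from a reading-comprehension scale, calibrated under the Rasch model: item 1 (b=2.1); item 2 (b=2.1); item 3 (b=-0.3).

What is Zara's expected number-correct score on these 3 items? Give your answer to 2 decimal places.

P(theta) = 1 / (1 + exp(−(theta − b)))
P_1 = 1/(1+e^{0.0000}) = 0.5000
P_2 = 1/(1+e^{0.0000}) = 0.5000
P_3 = 1/(1+e^{-2.4000}) = 0.9168
E[score] = 0.5000 + 0.5000 + 0.9168 = 1.9168

1.92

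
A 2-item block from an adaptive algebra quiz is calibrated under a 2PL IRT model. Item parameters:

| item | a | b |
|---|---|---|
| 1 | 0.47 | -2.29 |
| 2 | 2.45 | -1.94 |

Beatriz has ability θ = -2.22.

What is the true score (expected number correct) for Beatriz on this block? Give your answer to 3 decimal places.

0.843

P(θ) = 1 / (1 + exp(−a(θ − b)))
P_1 = 1/(1+e^{-0.0329}) = 0.5082
P_2 = 1/(1+e^{0.6860}) = 0.3349
E[score] = 0.5082 + 0.3349 = 0.8431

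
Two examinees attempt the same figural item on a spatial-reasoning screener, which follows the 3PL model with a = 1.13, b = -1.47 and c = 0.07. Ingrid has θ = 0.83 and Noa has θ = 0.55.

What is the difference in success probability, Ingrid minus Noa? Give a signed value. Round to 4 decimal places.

0.0217

P(θ) = c + (1 − c) · 1 / (1 + exp(−a(θ − b)))
P(Ingrid) = 0.9356  [exponent 2.5990]
P(Noa) = 0.9139  [exponent 2.2826]
Difference = 0.9356 − 0.9139 = 0.0217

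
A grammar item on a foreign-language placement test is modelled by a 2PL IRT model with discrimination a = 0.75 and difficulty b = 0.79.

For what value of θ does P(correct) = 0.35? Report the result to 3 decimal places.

-0.035

P(θ) = 1 / (1 + exp(−a(θ − b)))
logit = ln(0.3500/0.6500) = -0.6190
θ = b + logit/(a) = 0.79 + (-0.6190)/0.7500 = -0.0354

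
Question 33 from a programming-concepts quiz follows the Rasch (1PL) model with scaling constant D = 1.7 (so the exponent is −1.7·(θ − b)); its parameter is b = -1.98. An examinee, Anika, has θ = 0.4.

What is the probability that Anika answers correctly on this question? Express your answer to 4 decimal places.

P(θ) = 1 / (1 + exp(−D·(θ − b)))
Exponent: 1.7 × (0.4 − (-1.98)) = 4.0460
1/(1 + e^{-4.0460}) = 0.9828
P = 0.9828

0.9828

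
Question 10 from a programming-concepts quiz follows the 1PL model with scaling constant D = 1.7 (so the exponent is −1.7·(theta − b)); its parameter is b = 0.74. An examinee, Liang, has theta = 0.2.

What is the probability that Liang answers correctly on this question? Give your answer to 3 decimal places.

P(theta) = 1 / (1 + exp(−D·(theta − b)))
Exponent: 1.7 × (0.2 − 0.74) = -0.9180
1/(1 + e^{0.9180}) = 0.2854
P = 0.2854

0.285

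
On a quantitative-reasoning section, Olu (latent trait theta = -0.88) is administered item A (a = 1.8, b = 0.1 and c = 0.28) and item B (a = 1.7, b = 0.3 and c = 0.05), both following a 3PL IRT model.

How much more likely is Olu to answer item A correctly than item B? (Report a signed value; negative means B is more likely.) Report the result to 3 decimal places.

0.223

P(theta) = c + (1 − c) · 1 / (1 + exp(−a(theta − b)))
P_A = 0.3853
P_B = 0.1626
P_A − P_B = 0.2227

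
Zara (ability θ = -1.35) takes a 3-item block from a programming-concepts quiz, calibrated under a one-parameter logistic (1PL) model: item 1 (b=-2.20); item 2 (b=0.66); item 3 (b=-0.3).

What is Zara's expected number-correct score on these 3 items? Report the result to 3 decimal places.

P(θ) = 1 / (1 + exp(−(θ − b)))
P_1 = 1/(1+e^{-0.8500}) = 0.7006
P_2 = 1/(1+e^{2.0100}) = 0.1182
P_3 = 1/(1+e^{1.0500}) = 0.2592
E[score] = 0.7006 + 0.1182 + 0.2592 = 1.0779

1.078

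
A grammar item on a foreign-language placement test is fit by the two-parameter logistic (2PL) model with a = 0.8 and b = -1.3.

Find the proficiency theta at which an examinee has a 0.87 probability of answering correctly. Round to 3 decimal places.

1.076

P(theta) = 1 / (1 + exp(−a(theta − b)))
logit = ln(0.8700/0.1300) = 1.9010
theta = b + logit/(a) = -1.3 + 1.9010/0.8000 = 1.0762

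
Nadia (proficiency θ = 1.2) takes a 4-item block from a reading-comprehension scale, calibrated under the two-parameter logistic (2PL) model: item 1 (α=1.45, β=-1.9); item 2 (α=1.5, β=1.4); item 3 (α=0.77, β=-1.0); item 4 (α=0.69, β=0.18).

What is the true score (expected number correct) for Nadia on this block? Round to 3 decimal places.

P(θ) = 1 / (1 + exp(−α(θ − β)))
P_1 = 1/(1+e^{-4.4950}) = 0.9890
P_2 = 1/(1+e^{0.3000}) = 0.4256
P_3 = 1/(1+e^{-1.6940}) = 0.8447
P_4 = 1/(1+e^{-0.7038}) = 0.6690
E[score] = 0.9890 + 0.4256 + 0.8447 + 0.6690 = 2.9283

2.928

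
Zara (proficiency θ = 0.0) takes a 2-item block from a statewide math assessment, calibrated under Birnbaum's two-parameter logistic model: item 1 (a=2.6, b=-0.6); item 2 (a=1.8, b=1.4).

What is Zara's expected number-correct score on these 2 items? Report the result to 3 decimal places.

P(θ) = 1 / (1 + exp(−a(θ − b)))
P_1 = 1/(1+e^{-1.5600}) = 0.8264
P_2 = 1/(1+e^{2.5200}) = 0.0745
E[score] = 0.8264 + 0.0745 = 0.9008

0.901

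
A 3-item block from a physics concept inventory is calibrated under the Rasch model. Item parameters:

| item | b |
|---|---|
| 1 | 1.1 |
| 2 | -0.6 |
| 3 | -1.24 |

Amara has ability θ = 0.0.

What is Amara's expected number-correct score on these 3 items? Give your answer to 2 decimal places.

P(θ) = 1 / (1 + exp(−(θ − b)))
P_1 = 1/(1+e^{1.1000}) = 0.2497
P_2 = 1/(1+e^{-0.6000}) = 0.6457
P_3 = 1/(1+e^{-1.2400}) = 0.7756
E[score] = 0.2497 + 0.6457 + 0.7756 = 1.6710

1.67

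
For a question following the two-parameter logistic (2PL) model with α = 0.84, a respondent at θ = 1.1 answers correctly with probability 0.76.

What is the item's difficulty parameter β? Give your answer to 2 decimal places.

-0.27

P(θ) = 1 / (1 + exp(−α(θ − β)))
logit(0.76) = ln(0.76/0.24) = 1.1527
β = θ − logit/(α) = 1.1 − 1.1527/0.8400 = -0.2722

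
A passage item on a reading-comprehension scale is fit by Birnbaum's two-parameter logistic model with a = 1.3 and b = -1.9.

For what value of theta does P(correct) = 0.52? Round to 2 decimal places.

P(theta) = 1 / (1 + exp(−a(theta − b)))
logit = ln(0.5200/0.4800) = 0.0800
theta = b + logit/(a) = -1.9 + 0.0800/1.3000 = -1.8384

-1.84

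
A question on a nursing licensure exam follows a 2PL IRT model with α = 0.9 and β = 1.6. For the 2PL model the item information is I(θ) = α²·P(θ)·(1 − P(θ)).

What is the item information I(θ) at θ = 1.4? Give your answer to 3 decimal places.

0.201

P = 1/(1+e^{0.1800}) = 0.4551
P(1−P) = 0.4551 × 0.5449 = 0.2480
I = α² × P(1−P) = 0.9² × 0.2480 = 0.20087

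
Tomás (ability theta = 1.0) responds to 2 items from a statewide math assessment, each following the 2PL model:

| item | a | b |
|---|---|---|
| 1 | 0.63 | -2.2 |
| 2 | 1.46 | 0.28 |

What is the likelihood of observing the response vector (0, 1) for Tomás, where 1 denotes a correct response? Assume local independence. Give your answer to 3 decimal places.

0.087

P(theta) = 1 / (1 + exp(−a(theta − b)))
P_1 = 1/(1+e^{-2.0160}) = 0.8825
P_2 = 1/(1+e^{-1.0512}) = 0.7410
L = (1−P_1) × P_2 = 0.1175 × 0.7410 = 0.08709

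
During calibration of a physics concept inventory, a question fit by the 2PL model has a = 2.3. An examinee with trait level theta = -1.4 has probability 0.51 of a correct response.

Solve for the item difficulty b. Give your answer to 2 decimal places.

-1.42

P(theta) = 1 / (1 + exp(−a(theta − b)))
logit(0.51) = ln(0.51/0.49) = 0.0400
b = theta − logit/(a) = -1.4 − 0.0400/2.3000 = -1.4174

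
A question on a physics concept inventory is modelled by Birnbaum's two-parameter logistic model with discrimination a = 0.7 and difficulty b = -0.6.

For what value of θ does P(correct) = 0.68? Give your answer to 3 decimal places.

P(θ) = 1 / (1 + exp(−a(θ − b)))
logit = ln(0.6800/0.3200) = 0.7538
θ = b + logit/(a) = -0.6 + 0.7538/0.7000 = 0.4768

0.477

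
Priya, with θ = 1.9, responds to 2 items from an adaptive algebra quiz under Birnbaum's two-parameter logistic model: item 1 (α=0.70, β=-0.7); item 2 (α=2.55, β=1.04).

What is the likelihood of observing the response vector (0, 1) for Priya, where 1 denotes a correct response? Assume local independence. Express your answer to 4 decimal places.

P(θ) = 1 / (1 + exp(−α(θ − β)))
P_1 = 1/(1+e^{-1.8200}) = 0.8606
P_2 = 1/(1+e^{-2.1930}) = 0.8996
L = (1−P_1) × P_2 = 0.1394 × 0.8996 = 0.12544

0.1254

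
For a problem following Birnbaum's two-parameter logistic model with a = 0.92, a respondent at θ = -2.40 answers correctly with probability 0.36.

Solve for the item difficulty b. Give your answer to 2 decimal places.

P(θ) = 1 / (1 + exp(−a(θ − b)))
logit(0.36) = ln(0.36/0.64) = -0.5754
b = θ − logit/(a) = -2.40 − (-0.5754)/0.9200 = -1.7746

-1.77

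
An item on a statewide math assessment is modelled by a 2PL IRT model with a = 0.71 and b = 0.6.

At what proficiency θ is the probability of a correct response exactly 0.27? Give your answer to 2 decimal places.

-0.80

P(θ) = 1 / (1 + exp(−a(θ − b)))
logit = ln(0.2700/0.7300) = -0.9946
θ = b + logit/(a) = 0.6 + (-0.9946)/0.7100 = -0.8009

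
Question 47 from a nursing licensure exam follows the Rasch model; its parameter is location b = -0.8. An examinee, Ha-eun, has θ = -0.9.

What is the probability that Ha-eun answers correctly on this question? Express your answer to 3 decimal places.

P(θ) = 1 / (1 + exp(−(θ − b)))
Exponent: (-0.9 − (-0.8)) = -0.1000
1/(1 + e^{0.1000}) = 0.4750
P = 0.4750

0.475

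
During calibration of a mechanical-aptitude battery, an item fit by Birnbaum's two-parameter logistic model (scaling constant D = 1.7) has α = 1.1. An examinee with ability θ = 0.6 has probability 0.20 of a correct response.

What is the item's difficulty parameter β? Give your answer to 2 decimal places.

1.34

P(θ) = 1 / (1 + exp(−D·α(θ − β)))
logit(0.20) = ln(0.20/0.80) = -1.3863
β = θ − logit/(1.7·α) = 0.6 − (-1.3863)/1.8700 = 1.3413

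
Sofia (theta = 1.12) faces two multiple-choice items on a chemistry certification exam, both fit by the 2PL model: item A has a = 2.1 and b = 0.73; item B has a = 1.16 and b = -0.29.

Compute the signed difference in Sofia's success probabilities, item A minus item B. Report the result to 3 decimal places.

P(theta) = 1 / (1 + exp(−a(theta − b)))
P_A = 0.6940
P_B = 0.8369
P_A − P_B = -0.1429

-0.143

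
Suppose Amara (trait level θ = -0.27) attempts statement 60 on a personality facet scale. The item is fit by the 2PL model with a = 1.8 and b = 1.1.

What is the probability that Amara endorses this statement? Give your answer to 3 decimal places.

0.078

P(θ) = 1 / (1 + exp(−a(θ − b)))
Exponent: 1.8 × (-0.27 − 1.1) = -2.4660
1/(1 + e^{2.4660}) = 0.0783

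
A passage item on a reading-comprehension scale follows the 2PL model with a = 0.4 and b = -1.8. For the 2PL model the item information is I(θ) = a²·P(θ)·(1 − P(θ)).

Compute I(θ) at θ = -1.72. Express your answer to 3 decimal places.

P = 1/(1+e^{-0.0320}) = 0.5080
P(1−P) = 0.5080 × 0.4920 = 0.2499
I = a² × P(1−P) = 0.4² × 0.2499 = 0.03999

0.040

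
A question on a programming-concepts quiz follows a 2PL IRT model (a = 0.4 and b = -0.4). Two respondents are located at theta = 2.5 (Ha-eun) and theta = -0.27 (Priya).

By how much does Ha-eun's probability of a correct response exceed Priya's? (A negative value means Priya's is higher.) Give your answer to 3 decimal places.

P(theta) = 1 / (1 + exp(−a(theta − b)))
P(Ha-eun) = 0.7613  [exponent 1.1600]
P(Priya) = 0.5130  [exponent 0.0520]
Difference = 0.7613 − 0.5130 = 0.2483

0.248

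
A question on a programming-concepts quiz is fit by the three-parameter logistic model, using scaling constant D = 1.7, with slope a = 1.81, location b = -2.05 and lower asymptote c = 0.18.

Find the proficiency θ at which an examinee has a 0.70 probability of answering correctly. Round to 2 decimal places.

-1.87

P(θ) = c + (1 − c) · 1 / (1 + exp(−D·a(θ − b)))
Remove guessing floor: (0.70 − 0.18)/(1 − 0.18) = 0.6341
logit = ln(0.6341/0.3659) = 0.5500
θ = b + logit/(1.7·a) = -2.05 + 0.5500/3.0770 = -1.8712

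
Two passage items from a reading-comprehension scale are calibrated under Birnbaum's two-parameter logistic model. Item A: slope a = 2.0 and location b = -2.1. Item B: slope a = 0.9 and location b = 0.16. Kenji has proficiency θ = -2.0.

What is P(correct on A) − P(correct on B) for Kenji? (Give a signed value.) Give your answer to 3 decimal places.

0.425

P(θ) = 1 / (1 + exp(−a(θ − b)))
P_A = 0.5498
P_B = 0.1252
P_A − P_B = 0.4246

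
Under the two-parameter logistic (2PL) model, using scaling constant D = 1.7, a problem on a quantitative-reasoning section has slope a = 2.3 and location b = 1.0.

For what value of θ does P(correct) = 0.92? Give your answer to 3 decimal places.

P(θ) = 1 / (1 + exp(−D·a(θ − b)))
logit = ln(0.9200/0.0800) = 2.4423
θ = b + logit/(1.7·a) = 1.0 + 2.4423/3.9100 = 1.6246

1.625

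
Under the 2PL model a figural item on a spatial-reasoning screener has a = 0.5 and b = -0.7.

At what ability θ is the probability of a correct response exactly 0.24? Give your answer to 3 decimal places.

-3.005

P(θ) = 1 / (1 + exp(−a(θ − b)))
logit = ln(0.2400/0.7600) = -1.1527
θ = b + logit/(a) = -0.7 + (-1.1527)/0.5000 = -3.0054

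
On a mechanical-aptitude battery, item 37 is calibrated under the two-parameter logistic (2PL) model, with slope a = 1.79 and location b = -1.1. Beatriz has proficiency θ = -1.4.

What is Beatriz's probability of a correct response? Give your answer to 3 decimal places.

P(θ) = 1 / (1 + exp(−a(θ − b)))
Exponent: 1.79 × (-1.4 − (-1.1)) = -0.5370
1/(1 + e^{0.5370}) = 0.3689

0.369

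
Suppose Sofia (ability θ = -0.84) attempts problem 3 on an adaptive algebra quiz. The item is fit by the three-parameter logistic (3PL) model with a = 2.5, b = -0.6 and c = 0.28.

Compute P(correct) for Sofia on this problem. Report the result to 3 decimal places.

0.535

P(θ) = c + (1 − c) · 1 / (1 + exp(−a(θ − b)))
Exponent: 2.5 × (-0.84 − (-0.6)) = -0.6000
1/(1 + e^{0.6000}) = 0.3543
P = 0.28 + 0.72 × 0.3543 = 0.5351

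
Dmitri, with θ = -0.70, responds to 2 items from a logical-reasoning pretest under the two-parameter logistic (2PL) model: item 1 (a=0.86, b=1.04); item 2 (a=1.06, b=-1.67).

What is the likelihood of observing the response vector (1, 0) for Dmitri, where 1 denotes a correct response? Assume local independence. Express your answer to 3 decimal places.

0.048

P(θ) = 1 / (1 + exp(−a(θ − b)))
P_1 = 1/(1+e^{1.4964}) = 0.1830
P_2 = 1/(1+e^{-1.0282}) = 0.7366
L = P_1 × (1−P_2) = 0.1830 × 0.2634 = 0.04820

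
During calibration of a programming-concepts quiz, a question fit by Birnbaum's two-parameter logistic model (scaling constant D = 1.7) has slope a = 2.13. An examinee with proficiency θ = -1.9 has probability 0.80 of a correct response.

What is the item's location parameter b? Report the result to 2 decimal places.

-2.28

P(θ) = 1 / (1 + exp(−D·a(θ − b)))
logit(0.80) = ln(0.80/0.20) = 1.3863
b = θ − logit/(1.7·a) = -1.9 − 1.3863/3.6210 = -2.2828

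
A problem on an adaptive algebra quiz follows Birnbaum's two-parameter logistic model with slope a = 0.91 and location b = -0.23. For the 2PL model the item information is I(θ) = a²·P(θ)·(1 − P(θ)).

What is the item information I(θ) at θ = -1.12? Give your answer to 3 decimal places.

P = 1/(1+e^{0.8099}) = 0.3079
P(1−P) = 0.3079 × 0.6921 = 0.2131
I = a² × P(1−P) = 0.91² × 0.2131 = 0.17647

0.176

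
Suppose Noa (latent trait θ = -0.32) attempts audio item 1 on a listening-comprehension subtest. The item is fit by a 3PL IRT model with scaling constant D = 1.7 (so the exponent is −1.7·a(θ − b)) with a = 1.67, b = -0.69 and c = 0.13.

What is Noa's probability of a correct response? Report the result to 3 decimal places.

0.775

P(θ) = c + (1 − c) · 1 / (1 + exp(−D·a(θ − b)))
Exponent: 1.7 × 1.67 × (-0.32 − (-0.69)) = 1.0504
1/(1 + e^{-1.0504}) = 0.7409
P = 0.13 + 0.87 × 0.7409 = 0.7745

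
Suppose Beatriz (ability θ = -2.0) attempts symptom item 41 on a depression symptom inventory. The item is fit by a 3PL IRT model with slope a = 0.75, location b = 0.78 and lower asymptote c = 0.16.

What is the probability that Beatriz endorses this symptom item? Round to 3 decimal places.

P(θ) = c + (1 − c) · 1 / (1 + exp(−a(θ − b)))
Exponent: 0.75 × (-2.0 − 0.78) = -2.0850
1/(1 + e^{2.0850}) = 0.1106
P = 0.16 + 0.84 × 0.1106 = 0.2529

0.253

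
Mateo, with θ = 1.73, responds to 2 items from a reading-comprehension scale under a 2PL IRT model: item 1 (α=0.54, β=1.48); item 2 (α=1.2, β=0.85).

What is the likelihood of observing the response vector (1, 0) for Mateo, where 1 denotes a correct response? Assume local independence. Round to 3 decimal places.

P(θ) = 1 / (1 + exp(−α(θ − β)))
P_1 = 1/(1+e^{-0.1350}) = 0.5337
P_2 = 1/(1+e^{-1.0560}) = 0.7419
L = P_1 × (1−P_2) = 0.5337 × 0.2581 = 0.13773

0.138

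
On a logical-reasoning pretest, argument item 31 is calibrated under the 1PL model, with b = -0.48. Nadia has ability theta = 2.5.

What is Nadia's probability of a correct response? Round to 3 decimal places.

0.952

P(theta) = 1 / (1 + exp(−(theta − b)))
Exponent: (2.5 − (-0.48)) = 2.9800
1/(1 + e^{-2.9800}) = 0.9517
P = 0.9517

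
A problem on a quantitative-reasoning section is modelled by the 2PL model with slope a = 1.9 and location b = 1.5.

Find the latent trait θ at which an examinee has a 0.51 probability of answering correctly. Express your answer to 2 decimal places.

P(θ) = 1 / (1 + exp(−a(θ − b)))
logit = ln(0.5100/0.4900) = 0.0400
θ = b + logit/(a) = 1.5 + 0.0400/1.9000 = 1.5211

1.52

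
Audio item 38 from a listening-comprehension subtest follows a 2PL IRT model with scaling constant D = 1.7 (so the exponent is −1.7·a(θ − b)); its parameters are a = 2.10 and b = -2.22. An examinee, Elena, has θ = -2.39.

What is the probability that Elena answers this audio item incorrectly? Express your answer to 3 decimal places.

P(θ) = 1 / (1 + exp(−D·a(θ − b)))
Exponent: 1.7 × 2.10 × (-2.39 − (-2.22)) = -0.6069
1/(1 + e^{0.6069}) = 0.3528
P = 0.3528
P(incorrect) = 1 − 0.3528 = 0.6472

0.647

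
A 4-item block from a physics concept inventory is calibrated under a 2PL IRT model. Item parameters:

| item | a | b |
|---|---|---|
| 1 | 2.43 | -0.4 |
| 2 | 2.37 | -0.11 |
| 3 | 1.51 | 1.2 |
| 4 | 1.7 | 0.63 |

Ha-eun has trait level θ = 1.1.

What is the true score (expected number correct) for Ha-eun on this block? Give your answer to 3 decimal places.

P(θ) = 1 / (1 + exp(−a(θ − b)))
P_1 = 1/(1+e^{-3.6450}) = 0.9745
P_2 = 1/(1+e^{-2.8677}) = 0.9462
P_3 = 1/(1+e^{0.1510}) = 0.4623
P_4 = 1/(1+e^{-0.7990}) = 0.6898
E[score] = 0.9745 + 0.9462 + 0.4623 + 0.6898 = 3.0729

3.073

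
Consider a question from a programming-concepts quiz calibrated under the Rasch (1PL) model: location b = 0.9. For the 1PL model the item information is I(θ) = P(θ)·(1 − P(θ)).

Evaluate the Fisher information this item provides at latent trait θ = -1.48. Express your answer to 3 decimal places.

0.078

P = 1/(1+e^{2.3800}) = 0.0847
P(1−P) = 0.0847 × 0.9153 = 0.0775
I = P(1−P) = 0.07753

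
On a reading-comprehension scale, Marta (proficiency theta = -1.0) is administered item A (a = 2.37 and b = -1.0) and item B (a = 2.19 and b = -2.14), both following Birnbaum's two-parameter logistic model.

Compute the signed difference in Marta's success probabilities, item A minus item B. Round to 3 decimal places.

-0.424

P(theta) = 1 / (1 + exp(−a(theta − b)))
P_A = 0.5000
P_B = 0.9239
P_A − P_B = -0.4239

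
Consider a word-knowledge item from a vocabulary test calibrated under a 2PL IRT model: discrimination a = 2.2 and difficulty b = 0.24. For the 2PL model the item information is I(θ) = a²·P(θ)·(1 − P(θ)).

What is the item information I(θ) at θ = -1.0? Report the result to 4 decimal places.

P = 1/(1+e^{2.7280}) = 0.0613
P(1−P) = 0.0613 × 0.9387 = 0.0576
I = a² × P(1−P) = 2.2² × 0.0576 = 0.27868

0.2787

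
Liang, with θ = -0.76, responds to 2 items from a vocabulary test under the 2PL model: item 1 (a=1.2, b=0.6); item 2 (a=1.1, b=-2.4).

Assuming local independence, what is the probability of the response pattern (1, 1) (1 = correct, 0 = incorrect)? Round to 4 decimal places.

P(θ) = 1 / (1 + exp(−a(θ − b)))
P_1 = 1/(1+e^{1.6320}) = 0.1636
P_2 = 1/(1+e^{-1.8040}) = 0.8586
L = P_1 × P_2 = 0.1636 × 0.8586 = 0.14044

0.1404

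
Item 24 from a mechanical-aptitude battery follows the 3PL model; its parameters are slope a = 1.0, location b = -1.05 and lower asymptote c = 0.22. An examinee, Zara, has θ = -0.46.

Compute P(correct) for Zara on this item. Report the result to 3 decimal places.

0.722

P(θ) = c + (1 − c) · 1 / (1 + exp(−a(θ − b)))
Exponent: 1.0 × (-0.46 − (-1.05)) = 0.5900
1/(1 + e^{-0.5900}) = 0.6434
P = 0.22 + 0.78 × 0.6434 = 0.7218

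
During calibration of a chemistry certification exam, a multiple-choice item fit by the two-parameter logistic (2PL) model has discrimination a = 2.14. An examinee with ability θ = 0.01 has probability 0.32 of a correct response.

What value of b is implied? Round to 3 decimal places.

0.362

P(θ) = 1 / (1 + exp(−a(θ − b)))
logit(0.32) = ln(0.32/0.68) = -0.7538
b = θ − logit/(a) = 0.01 − (-0.7538)/2.1400 = 0.3622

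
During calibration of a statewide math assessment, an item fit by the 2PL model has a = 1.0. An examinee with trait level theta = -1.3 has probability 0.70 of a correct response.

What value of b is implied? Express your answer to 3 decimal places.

-2.147

P(theta) = 1 / (1 + exp(−a(theta − b)))
logit(0.70) = ln(0.70/0.30) = 0.8473
b = theta − logit/(a) = -1.3 − 0.8473/1.0000 = -2.1473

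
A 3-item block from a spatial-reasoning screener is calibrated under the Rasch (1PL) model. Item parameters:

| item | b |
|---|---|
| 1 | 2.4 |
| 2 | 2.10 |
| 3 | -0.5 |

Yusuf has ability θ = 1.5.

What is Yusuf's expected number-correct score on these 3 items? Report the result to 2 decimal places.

P(θ) = 1 / (1 + exp(−(θ − b)))
P_1 = 1/(1+e^{0.9000}) = 0.2891
P_2 = 1/(1+e^{0.6000}) = 0.3543
P_3 = 1/(1+e^{-2.0000}) = 0.8808
E[score] = 0.2891 + 0.3543 + 0.8808 = 1.5242

1.52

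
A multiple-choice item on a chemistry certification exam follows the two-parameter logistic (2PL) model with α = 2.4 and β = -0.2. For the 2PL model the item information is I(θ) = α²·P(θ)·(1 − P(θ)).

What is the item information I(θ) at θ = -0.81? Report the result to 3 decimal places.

0.879

P = 1/(1+e^{1.4640}) = 0.1879
P(1−P) = 0.1879 × 0.8121 = 0.1526
I = α² × P(1−P) = 2.4² × 0.1526 = 0.87878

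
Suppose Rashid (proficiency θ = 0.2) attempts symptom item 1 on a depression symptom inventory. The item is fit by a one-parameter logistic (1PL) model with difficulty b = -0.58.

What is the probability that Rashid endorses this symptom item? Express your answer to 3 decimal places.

P(θ) = 1 / (1 + exp(−(θ − b)))
Exponent: (0.2 − (-0.58)) = 0.7800
1/(1 + e^{-0.7800}) = 0.6857
P = 0.6857

0.686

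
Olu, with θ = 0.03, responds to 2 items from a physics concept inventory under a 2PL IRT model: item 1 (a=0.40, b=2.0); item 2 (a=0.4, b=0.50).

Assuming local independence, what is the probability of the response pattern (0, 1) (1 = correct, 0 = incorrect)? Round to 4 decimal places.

P(θ) = 1 / (1 + exp(−a(θ − b)))
P_1 = 1/(1+e^{0.7880}) = 0.3126
P_2 = 1/(1+e^{0.1880}) = 0.4531
L = (1−P_1) × P_2 = 0.6874 × 0.4531 = 0.31149

0.3115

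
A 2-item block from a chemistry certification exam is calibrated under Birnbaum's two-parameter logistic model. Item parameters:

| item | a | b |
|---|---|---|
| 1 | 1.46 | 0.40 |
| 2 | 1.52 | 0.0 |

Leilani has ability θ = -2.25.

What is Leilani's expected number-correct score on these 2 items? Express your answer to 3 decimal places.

0.052

P(θ) = 1 / (1 + exp(−a(θ − b)))
P_1 = 1/(1+e^{3.8690}) = 0.0205
P_2 = 1/(1+e^{3.4200}) = 0.0317
E[score] = 0.0205 + 0.0317 = 0.0521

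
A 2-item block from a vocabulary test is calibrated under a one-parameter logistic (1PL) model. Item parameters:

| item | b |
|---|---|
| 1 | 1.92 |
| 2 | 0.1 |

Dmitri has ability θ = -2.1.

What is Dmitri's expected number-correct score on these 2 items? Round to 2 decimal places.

P(θ) = 1 / (1 + exp(−(θ − b)))
P_1 = 1/(1+e^{4.0200}) = 0.0176
P_2 = 1/(1+e^{2.2000}) = 0.0998
E[score] = 0.0176 + 0.0998 = 0.1174

0.12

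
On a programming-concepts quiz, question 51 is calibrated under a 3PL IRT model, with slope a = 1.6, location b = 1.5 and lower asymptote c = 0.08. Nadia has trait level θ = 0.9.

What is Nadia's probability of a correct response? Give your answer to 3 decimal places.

P(θ) = c + (1 − c) · 1 / (1 + exp(−a(θ − b)))
Exponent: 1.6 × (0.9 − 1.5) = -0.9600
1/(1 + e^{0.9600}) = 0.2769
P = 0.08 + 0.92 × 0.2769 = 0.3347

0.335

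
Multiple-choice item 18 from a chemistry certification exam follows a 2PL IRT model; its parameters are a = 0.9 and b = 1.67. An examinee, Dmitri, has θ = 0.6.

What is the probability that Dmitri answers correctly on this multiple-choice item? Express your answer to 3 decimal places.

0.276

P(θ) = 1 / (1 + exp(−a(θ − b)))
Exponent: 0.9 × (0.6 − 1.67) = -0.9630
1/(1 + e^{0.9630}) = 0.2763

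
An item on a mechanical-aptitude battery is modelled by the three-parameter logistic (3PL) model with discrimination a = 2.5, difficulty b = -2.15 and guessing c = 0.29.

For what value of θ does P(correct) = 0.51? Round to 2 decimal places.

-2.47

P(θ) = c + (1 − c) · 1 / (1 + exp(−a(θ − b)))
Remove guessing floor: (0.51 − 0.29)/(1 − 0.29) = 0.3099
logit = ln(0.3099/0.6901) = -0.8008
θ = b + logit/(a) = -2.15 + (-0.8008)/2.5000 = -2.4703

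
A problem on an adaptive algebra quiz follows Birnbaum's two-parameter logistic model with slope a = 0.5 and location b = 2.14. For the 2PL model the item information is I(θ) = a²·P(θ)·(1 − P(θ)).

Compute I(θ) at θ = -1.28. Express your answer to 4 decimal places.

P = 1/(1+e^{1.7100}) = 0.1532
P(1−P) = 0.1532 × 0.8468 = 0.1297
I = a² × P(1−P) = 0.5² × 0.1297 = 0.03243

0.0324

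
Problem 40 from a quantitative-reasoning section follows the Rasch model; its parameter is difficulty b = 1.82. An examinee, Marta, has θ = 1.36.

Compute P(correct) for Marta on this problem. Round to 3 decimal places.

0.387

P(θ) = 1 / (1 + exp(−(θ − b)))
Exponent: (1.36 − 1.82) = -0.4600
1/(1 + e^{0.4600}) = 0.3870
P = 0.3870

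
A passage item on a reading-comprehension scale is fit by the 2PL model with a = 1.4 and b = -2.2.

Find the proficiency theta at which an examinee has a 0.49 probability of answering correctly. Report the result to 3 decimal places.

-2.229

P(theta) = 1 / (1 + exp(−a(theta − b)))
logit = ln(0.4900/0.5100) = -0.0400
theta = b + logit/(a) = -2.2 + (-0.0400)/1.4000 = -2.2286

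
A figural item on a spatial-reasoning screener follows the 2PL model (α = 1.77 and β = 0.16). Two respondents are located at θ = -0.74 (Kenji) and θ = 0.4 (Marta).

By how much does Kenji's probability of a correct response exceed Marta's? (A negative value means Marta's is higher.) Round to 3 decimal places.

P(θ) = 1 / (1 + exp(−α(θ − β)))
P(Kenji) = 0.1690  [exponent -1.5930]
P(Marta) = 0.6046  [exponent 0.4248]
Difference = 0.1690 − 0.6046 = -0.4357

-0.436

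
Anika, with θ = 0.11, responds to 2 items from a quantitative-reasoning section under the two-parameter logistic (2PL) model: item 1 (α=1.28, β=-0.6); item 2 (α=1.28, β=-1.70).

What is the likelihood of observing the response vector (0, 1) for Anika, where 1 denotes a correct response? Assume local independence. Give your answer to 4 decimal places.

0.2615

P(θ) = 1 / (1 + exp(−α(θ − β)))
P_1 = 1/(1+e^{-0.9088}) = 0.7128
P_2 = 1/(1+e^{-2.3168}) = 0.9103
L = (1−P_1) × P_2 = 0.2872 × 0.9103 = 0.26147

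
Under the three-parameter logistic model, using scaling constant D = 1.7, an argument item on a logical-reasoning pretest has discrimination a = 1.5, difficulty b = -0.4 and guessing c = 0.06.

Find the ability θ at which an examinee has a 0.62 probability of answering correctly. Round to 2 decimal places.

-0.25

P(θ) = c + (1 − c) · 1 / (1 + exp(−D·a(θ − b)))
Remove guessing floor: (0.62 − 0.06)/(1 − 0.06) = 0.5957
logit = ln(0.5957/0.4043) = 0.3878
θ = b + logit/(1.7·a) = -0.4 + 0.3878/2.5500 = -0.2479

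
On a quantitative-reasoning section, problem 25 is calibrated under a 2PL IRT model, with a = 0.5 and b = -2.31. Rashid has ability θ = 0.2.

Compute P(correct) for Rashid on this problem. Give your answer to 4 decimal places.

0.7782

P(θ) = 1 / (1 + exp(−a(θ − b)))
Exponent: 0.5 × (0.2 − (-2.31)) = 1.2550
1/(1 + e^{-1.2550}) = 0.7782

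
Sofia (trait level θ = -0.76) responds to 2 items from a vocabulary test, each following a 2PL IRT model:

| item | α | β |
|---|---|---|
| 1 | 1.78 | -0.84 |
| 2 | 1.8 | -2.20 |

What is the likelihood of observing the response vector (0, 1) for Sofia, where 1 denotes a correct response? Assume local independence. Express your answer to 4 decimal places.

P(θ) = 1 / (1 + exp(−α(θ − β)))
P_1 = 1/(1+e^{-0.1424}) = 0.5355
P_2 = 1/(1+e^{-2.5920}) = 0.9303
L = (1−P_1) × P_2 = 0.4645 × 0.9303 = 0.43211

0.4321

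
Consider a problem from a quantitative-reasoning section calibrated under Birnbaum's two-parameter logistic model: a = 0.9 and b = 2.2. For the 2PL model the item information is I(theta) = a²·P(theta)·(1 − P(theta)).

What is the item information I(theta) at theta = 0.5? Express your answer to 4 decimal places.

0.1185

P = 1/(1+e^{1.5300}) = 0.1780
P(1−P) = 0.1780 × 0.8220 = 0.1463
I = a² × P(1−P) = 0.9² × 0.1463 = 0.11851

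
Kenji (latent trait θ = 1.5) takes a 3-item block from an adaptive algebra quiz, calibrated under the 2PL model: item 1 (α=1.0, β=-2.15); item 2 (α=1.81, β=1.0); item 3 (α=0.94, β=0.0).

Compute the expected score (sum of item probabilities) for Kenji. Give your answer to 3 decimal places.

P(θ) = 1 / (1 + exp(−α(θ − β)))
P_1 = 1/(1+e^{-3.6500}) = 0.9747
P_2 = 1/(1+e^{-0.9050}) = 0.7120
P_3 = 1/(1+e^{-1.4100}) = 0.8038
E[score] = 0.9747 + 0.7120 + 0.8038 = 2.4904

2.490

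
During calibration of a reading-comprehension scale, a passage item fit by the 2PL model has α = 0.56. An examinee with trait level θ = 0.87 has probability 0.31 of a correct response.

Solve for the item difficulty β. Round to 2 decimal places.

2.30

P(θ) = 1 / (1 + exp(−α(θ − β)))
logit(0.31) = ln(0.31/0.69) = -0.8001
β = θ − logit/(α) = 0.87 − (-0.8001)/0.5600 = 2.2988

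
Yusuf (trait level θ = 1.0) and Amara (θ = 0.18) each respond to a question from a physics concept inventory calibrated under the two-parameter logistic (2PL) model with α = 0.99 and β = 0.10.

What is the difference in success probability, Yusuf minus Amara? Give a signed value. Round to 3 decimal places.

P(θ) = 1 / (1 + exp(−α(θ − β)))
P(Yusuf) = 0.7091  [exponent 0.8910]
P(Amara) = 0.5198  [exponent 0.0792]
Difference = 0.7091 − 0.5198 = 0.1893

0.189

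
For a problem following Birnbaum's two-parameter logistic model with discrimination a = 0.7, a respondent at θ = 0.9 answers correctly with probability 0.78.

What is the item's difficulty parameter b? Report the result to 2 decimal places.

-0.91

P(θ) = 1 / (1 + exp(−a(θ − b)))
logit(0.78) = ln(0.78/0.22) = 1.2657
b = θ − logit/(a) = 0.9 − 1.2657/0.7000 = -0.9081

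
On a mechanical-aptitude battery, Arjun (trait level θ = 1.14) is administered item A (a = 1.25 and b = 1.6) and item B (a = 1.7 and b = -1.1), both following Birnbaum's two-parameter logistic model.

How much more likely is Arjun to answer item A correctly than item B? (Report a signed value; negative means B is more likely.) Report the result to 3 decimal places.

P(θ) = 1 / (1 + exp(−a(θ − b)))
P_A = 0.3601
P_B = 0.9783
P_A − P_B = -0.6182

-0.618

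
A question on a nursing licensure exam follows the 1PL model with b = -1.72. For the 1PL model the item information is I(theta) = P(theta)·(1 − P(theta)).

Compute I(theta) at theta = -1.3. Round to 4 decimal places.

P = 1/(1+e^{-0.4200}) = 0.6035
P(1−P) = 0.6035 × 0.3965 = 0.2393
I = P(1−P) = 0.23929

0.2393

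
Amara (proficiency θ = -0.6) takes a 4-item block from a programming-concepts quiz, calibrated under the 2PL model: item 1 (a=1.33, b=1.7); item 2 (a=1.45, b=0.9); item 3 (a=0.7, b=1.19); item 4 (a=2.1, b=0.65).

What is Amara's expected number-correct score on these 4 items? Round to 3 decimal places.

0.437

P(θ) = 1 / (1 + exp(−a(θ − b)))
P_1 = 1/(1+e^{3.0590}) = 0.0448
P_2 = 1/(1+e^{2.1750}) = 0.1020
P_3 = 1/(1+e^{1.2530}) = 0.2222
P_4 = 1/(1+e^{2.6250}) = 0.0675
E[score] = 0.0448 + 0.1020 + 0.2222 + 0.0675 = 0.4366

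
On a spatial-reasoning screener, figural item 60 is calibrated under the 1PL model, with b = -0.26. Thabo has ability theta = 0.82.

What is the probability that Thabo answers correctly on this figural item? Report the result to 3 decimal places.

0.746

P(theta) = 1 / (1 + exp(−(theta − b)))
Exponent: (0.82 − (-0.26)) = 1.0800
1/(1 + e^{-1.0800}) = 0.7465
P = 0.7465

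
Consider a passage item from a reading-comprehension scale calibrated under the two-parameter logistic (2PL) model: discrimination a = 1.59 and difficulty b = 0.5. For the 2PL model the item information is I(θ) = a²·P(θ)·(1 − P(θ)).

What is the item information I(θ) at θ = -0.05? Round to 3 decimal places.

0.525

P = 1/(1+e^{0.8745}) = 0.2943
P(1−P) = 0.2943 × 0.7057 = 0.2077
I = a² × P(1−P) = 1.59² × 0.2077 = 0.52507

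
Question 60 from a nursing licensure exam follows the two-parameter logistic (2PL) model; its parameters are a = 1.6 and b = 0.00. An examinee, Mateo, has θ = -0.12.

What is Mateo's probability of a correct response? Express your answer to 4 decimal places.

P(θ) = 1 / (1 + exp(−a(θ − b)))
Exponent: 1.6 × (-0.12 − 0.00) = -0.1920
1/(1 + e^{0.1920}) = 0.4521

0.4521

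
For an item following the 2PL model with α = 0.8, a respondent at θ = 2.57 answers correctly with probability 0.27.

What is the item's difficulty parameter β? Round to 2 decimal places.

P(θ) = 1 / (1 + exp(−α(θ − β)))
logit(0.27) = ln(0.27/0.73) = -0.9946
β = θ − logit/(α) = 2.57 − (-0.9946)/0.8000 = 3.8133

3.81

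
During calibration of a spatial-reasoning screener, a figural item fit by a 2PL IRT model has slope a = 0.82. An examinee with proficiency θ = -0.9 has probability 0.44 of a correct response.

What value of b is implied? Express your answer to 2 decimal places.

-0.61

P(θ) = 1 / (1 + exp(−a(θ − b)))
logit(0.44) = ln(0.44/0.56) = -0.2412
b = θ − logit/(a) = -0.9 − (-0.2412)/0.8200 = -0.6059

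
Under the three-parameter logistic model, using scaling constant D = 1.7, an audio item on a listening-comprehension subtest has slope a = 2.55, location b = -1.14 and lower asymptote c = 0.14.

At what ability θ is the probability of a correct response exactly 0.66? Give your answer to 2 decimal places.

P(θ) = c + (1 − c) · 1 / (1 + exp(−D·a(θ − b)))
Remove guessing floor: (0.66 − 0.14)/(1 − 0.14) = 0.6047
logit = ln(0.6047/0.3953) = 0.4249
θ = b + logit/(1.7·a) = -1.14 + 0.4249/4.3350 = -1.0420

-1.04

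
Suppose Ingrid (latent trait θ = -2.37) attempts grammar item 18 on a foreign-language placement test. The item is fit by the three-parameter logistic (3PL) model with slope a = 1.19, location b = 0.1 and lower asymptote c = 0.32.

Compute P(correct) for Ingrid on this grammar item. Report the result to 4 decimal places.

P(θ) = c + (1 − c) · 1 / (1 + exp(−a(θ − b)))
Exponent: 1.19 × (-2.37 − 0.1) = -2.9393
1/(1 + e^{2.9393}) = 0.0502
P = 0.32 + 0.68 × 0.0502 = 0.3542

0.3542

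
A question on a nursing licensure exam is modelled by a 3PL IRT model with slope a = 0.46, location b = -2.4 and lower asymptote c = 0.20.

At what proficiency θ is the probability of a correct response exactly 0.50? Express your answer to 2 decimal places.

-3.51

P(θ) = c + (1 − c) · 1 / (1 + exp(−a(θ − b)))
Remove guessing floor: (0.50 − 0.20)/(1 − 0.20) = 0.3750
logit = ln(0.3750/0.6250) = -0.5108
θ = b + logit/(a) = -2.4 + (-0.5108)/0.4600 = -3.5105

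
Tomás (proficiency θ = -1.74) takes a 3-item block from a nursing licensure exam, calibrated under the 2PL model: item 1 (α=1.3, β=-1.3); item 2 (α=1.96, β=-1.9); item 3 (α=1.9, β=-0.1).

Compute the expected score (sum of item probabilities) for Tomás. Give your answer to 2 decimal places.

0.98

P(θ) = 1 / (1 + exp(−α(θ − β)))
P_1 = 1/(1+e^{0.5720}) = 0.3608
P_2 = 1/(1+e^{-0.3136}) = 0.5778
P_3 = 1/(1+e^{3.1160}) = 0.0425
E[score] = 0.3608 + 0.5778 + 0.0425 = 0.9810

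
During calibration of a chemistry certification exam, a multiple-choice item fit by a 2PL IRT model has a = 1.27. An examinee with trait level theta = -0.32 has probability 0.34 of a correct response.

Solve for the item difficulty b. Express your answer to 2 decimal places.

0.20

P(theta) = 1 / (1 + exp(−a(theta − b)))
logit(0.34) = ln(0.34/0.66) = -0.6633
b = theta − logit/(a) = -0.32 − (-0.6633)/1.2700 = 0.2023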